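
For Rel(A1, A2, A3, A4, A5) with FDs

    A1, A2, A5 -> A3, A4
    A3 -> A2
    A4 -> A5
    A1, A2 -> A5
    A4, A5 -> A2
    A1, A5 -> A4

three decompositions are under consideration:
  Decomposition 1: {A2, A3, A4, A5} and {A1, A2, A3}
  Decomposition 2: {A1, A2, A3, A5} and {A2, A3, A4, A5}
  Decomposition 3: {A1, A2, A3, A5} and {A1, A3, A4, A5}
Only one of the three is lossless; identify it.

Decomposition 1: common = {A2, A3}, closure = {A2, A3} → lossy.
Decomposition 2: common = {A2, A3, A5}, closure = {A2, A3, A5} → lossy.
Decomposition 3: common = {A1, A3, A5}, closure = {A1, A2, A3, A4, A5} → lossless.

Decomposition 3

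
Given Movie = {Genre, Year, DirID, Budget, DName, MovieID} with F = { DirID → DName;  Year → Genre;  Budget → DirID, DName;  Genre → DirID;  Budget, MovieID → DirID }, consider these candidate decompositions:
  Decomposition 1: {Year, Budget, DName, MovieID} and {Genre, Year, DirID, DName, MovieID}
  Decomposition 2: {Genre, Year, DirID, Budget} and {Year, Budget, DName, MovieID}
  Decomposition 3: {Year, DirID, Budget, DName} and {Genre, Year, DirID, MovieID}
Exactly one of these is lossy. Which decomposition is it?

Decomposition 1: common = {Year, DName, MovieID}, closure = {Genre, Year, DirID, DName, MovieID} → lossless.
Decomposition 2: common = {Year, Budget}, closure = {Genre, Year, DirID, Budget, DName} → lossless.
Decomposition 3: common = {Year, DirID}, closure = {Genre, Year, DirID, DName} → lossy.

Decomposition 3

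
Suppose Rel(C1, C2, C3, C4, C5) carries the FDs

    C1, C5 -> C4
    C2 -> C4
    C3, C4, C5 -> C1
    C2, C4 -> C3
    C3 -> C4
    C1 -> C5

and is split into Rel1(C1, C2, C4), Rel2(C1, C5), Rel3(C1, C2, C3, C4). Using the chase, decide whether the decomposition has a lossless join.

Chase test. Columns are C1, C2, C3, C4, C5; row i has aⱼ where attribute j ∈ Reli, else bᵢⱼ.
Initial tableau (one row per fragment):
  row 1: a1 a2 b13 a4 b15
  row 2: a1 b22 b23 b24 a5
  row 3: a1 a2 a3 a4 b35
Rows 1 and 3 agree on C2, C4; apply C2, C4→C3 and equate their C3 entries.
Rows 1 and 2 agree on C1; apply C1→C5 and equate their C5 entries.
Rows 1 and 3 agree on C1; apply C1→C5 and equate their C5 entries.
Rows 1 and 2 agree on C1, C5; apply C1, C5→C4 and equate their C4 entries.
Row 1 is now all distinguished symbols — the join is lossless.

Yes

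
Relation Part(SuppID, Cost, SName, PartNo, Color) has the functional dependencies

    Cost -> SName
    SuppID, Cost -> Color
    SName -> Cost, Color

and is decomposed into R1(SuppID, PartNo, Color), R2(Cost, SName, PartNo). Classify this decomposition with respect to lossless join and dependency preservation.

Lossless test: (PartNo)⁺ = {PartNo}, which is a superkey of neither fragment — lossy.
Dependency preservation: the restricted closure of {SuppID, Cost} across the fragments never reaches {Color}, so SuppID, Cost → Color cannot be enforced without a join — not preserved.

lossy and not dependency-preserving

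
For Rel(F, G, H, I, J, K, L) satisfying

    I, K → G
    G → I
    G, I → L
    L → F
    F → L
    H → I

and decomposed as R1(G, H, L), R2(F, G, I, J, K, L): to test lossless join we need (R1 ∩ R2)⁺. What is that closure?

R1 ∩ R2 = {G, L}.
G → I applies, adding I
L → F applies, adding F
Closure: {F, G, I, L}.

F, G, I, L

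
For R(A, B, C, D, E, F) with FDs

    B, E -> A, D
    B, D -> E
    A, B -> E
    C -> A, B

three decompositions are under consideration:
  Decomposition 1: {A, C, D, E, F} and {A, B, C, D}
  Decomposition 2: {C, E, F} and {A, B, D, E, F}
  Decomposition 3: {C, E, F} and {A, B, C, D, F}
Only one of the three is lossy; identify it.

Decomposition 2

Decomposition 1: common = {A, C, D}, closure = {A, B, C, D, E} → lossless.
Decomposition 2: common = {E, F}, closure = {E, F} → lossy.
Decomposition 3: common = {C, F}, closure = {A, B, C, D, E, F} → lossless.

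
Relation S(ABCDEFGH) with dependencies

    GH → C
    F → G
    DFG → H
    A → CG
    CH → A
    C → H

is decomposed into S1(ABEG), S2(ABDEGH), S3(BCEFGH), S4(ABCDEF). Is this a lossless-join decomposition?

Yes

Chase test. Columns are ABCDEFGH; row i has aⱼ where attribute j ∈ Si, else bᵢⱼ.
Initial tableau (one row per fragment):
  row 1: a1 a2 b13 b14 a5 b16 a7 b18
  row 2: a1 a2 b23 a4 a5 b26 a7 a8
  row 3: b31 a2 a3 b34 a5 a6 a7 a8
  row 4: a1 a2 a3 a4 a5 a6 b47 b48
Rows 2 and 3 agree on GH; apply GH→C and equate their C entries.
Rows 3 and 4 agree on F; apply F→G and equate their G entries.
Rows 1 and 2 agree on A; apply A→CG and equate their CG entries.
Rows 2 and 3 agree on CH; apply CH→A and equate their A entries.
Rows 1 and 2 agree on C; apply C→H and equate their H entries.
Rows 1 and 4 agree on C; apply C→H and equate their H entries.
Row 4 is now all distinguished symbols — the join is lossless.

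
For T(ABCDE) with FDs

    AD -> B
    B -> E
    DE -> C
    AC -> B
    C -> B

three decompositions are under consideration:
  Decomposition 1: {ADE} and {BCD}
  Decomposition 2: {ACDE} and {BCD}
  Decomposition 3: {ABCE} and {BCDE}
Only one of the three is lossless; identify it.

Decomposition 2

Decomposition 1: common = {D}, closure = {D} → lossy.
Decomposition 2: common = {CD}, closure = {BCDE} → lossless.
Decomposition 3: common = {BCE}, closure = {BCE} → lossy.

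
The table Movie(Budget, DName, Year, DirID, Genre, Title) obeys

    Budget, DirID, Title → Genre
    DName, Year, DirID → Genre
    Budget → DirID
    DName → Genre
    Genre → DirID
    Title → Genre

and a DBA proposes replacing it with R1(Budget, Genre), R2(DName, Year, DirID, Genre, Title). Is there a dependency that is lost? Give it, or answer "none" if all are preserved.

Budget → DirID

Check Budget → DirID: no single fragment contains all of {Budget, DirID}, and the restricted closure of {Budget} across the fragments never reaches {DirID}.
Budget, DirID, Title → Genre is preserved.
DName, Year, DirID → Genre is preserved.
DName → Genre is preserved.
Genre → DirID is preserved.
Title → Genre is preserved.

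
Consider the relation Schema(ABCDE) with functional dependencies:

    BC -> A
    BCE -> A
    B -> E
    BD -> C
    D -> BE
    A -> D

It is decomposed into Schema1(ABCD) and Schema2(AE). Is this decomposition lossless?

Common attributes: Schema1 ∩ Schema2 = {A}.
Closure of {A}: A → D applies, adding D; D → BE applies, adding BE; BD → C applies, adding C. So (A)⁺ = {ABCDE}.
This closure contains every attribute of Schema1, so Schema1 ∩ Schema2 → Schema1. The join is lossless.

Yes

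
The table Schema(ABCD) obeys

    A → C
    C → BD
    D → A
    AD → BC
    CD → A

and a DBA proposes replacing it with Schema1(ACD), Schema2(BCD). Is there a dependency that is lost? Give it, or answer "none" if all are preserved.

none

A → C lies within Schema1.
C → BD lies within Schema2.
D → A lies within Schema1.
AD → BC: restricted closure across fragments reaches BC.
CD → A lies within Schema1.
Every dependency is enforceable on the fragments, so the decomposition is dependency-preserving.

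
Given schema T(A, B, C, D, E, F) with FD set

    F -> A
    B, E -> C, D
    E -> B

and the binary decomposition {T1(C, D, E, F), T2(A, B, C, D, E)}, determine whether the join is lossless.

No

Common attributes: T1 ∩ T2 = {C, D, E}.
Closure of {C, D, E}: E → B applies, adding B. So (C, D, E)⁺ = {B, C, D, E}.
The closure contains neither all of T1 = {C, D, E, F} nor all of T2 = {A, B, C, D, E}, so the common attributes are not a superkey of either fragment. The join is lossy.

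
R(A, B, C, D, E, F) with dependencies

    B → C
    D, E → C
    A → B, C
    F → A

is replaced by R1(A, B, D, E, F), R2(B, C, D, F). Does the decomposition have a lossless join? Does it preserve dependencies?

Lossless test: (B, D, F)⁺ = {A, B, C, D, F}, which contains all of one fragment — lossless.
Dependency preservation: the restricted closure of {D, E} across the fragments never reaches {C}, so D, E → C cannot be enforced without a join — not preserved.

lossless but not dependency-preserving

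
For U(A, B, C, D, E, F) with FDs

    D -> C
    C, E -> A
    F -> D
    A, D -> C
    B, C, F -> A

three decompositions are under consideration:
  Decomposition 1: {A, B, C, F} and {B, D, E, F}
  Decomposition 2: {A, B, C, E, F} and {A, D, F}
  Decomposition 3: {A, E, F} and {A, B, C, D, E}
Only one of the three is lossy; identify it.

Decomposition 3

Decomposition 1: common = {B, F}, closure = {A, B, C, D, F} → lossless.
Decomposition 2: common = {A, F}, closure = {A, C, D, F} → lossless.
Decomposition 3: common = {A, E}, closure = {A, E} → lossy.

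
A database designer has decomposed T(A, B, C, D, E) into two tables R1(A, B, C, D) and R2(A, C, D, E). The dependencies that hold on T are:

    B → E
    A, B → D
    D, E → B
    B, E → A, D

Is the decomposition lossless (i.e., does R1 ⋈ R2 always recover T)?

Common attributes: R1 ∩ R2 = {A, C, D}.
No dependency enlarges {A, C, D}, so (A, C, D)⁺ = {A, C, D}.
The closure contains neither all of R1 = {A, B, C, D} nor all of R2 = {A, C, D, E}, so the common attributes are not a superkey of either fragment. The join is lossy.

No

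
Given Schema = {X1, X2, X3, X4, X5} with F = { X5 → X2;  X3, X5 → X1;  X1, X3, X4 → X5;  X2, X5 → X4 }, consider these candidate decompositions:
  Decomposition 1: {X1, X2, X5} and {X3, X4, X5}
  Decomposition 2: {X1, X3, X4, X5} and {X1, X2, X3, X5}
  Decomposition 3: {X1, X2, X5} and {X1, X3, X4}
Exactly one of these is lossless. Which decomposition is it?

Decomposition 1: common = {X5}, closure = {X2, X4, X5} → lossy.
Decomposition 2: common = {X1, X3, X5}, closure = {X1, X2, X3, X4, X5} → lossless.
Decomposition 3: common = {X1}, closure = {X1} → lossy.

Decomposition 2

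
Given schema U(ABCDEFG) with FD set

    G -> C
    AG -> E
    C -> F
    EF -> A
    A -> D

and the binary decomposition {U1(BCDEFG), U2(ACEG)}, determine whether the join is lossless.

Common attributes: U1 ∩ U2 = {CEG}.
Closure of {CEG}: C → F applies, adding F; EF → A applies, adding A; A → D applies, adding D. So (CEG)⁺ = {ACDEFG}.
This closure contains every attribute of U2, so U1 ∩ U2 → U2. The join is lossless.

Yes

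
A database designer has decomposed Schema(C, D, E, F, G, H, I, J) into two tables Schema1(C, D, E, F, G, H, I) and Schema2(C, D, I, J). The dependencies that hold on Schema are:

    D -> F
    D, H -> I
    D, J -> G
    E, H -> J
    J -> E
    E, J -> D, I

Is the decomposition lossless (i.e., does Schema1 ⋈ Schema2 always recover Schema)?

No

Common attributes: Schema1 ∩ Schema2 = {C, D, I}.
Closure of {C, D, I}: D → F applies, adding F. So (C, D, I)⁺ = {C, D, F, I}.
The closure contains neither all of Schema1 = {C, D, E, F, G, H, I} nor all of Schema2 = {C, D, I, J}, so the common attributes are not a superkey of either fragment. The join is lossy.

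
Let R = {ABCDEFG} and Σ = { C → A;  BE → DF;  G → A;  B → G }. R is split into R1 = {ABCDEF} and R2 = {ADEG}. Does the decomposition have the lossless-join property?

Common attributes: R1 ∩ R2 = {ADE}.
No dependency enlarges {ADE}, so (ADE)⁺ = {ADE}.
The closure contains neither all of R1 = {ABCDEF} nor all of R2 = {ADEG}, so the common attributes are not a superkey of either fragment. The join is lossy.

No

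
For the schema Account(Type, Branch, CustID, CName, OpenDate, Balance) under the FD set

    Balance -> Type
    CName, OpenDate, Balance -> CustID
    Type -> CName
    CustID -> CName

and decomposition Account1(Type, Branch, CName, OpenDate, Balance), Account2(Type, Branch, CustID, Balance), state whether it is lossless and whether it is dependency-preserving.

Lossless test: (Type, Branch, Balance)⁺ = {Type, Branch, CName, Balance}, which is a superkey of neither fragment — lossy.
Dependency preservation: the restricted closure of {CName, OpenDate, Balance} across the fragments never reaches {CustID}, so CName, OpenDate, Balance → CustID cannot be enforced without a join — not preserved.

lossy and not dependency-preserving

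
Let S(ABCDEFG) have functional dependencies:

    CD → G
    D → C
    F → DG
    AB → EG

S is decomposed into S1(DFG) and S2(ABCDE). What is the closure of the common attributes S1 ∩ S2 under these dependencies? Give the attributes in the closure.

CDG

S1 ∩ S2 = {D}.
D → C applies, adding C
CD → G applies, adding G
Closure: {CDG}.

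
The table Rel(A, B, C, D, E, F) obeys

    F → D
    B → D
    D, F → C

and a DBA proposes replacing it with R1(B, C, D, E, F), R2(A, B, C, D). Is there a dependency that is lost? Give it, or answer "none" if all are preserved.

F → D lies within R1.
B → D lies within R1.
D, F → C lies within R1.
Every dependency is enforceable on the fragments, so the decomposition is dependency-preserving.

none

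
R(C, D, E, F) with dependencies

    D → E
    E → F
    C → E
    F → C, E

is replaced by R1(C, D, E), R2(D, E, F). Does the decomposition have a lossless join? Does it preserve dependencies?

lossless and dependency-preserving

Lossless test: (D, E)⁺ = {C, D, E, F}, which contains all of one fragment — lossless.
Dependency preservation: F → C, E is not contained in any single fragment, but the restricted closure of its left-hand side across the fragments still reaches the right-hand side; the remaining FDs each lie inside some fragment. All dependencies are preserved.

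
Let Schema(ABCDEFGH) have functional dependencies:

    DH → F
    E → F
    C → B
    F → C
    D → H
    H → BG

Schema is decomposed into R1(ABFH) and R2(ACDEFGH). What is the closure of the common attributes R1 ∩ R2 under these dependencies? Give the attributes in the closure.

R1 ∩ R2 = {AFH}.
F → C applies, adding C
H → BG applies, adding BG
Closure: {ABCFGH}.

ABCFGH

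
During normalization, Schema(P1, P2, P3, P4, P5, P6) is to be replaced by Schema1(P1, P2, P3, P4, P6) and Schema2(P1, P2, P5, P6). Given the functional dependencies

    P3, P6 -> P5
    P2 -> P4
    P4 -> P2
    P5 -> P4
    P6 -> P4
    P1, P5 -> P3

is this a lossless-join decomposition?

Common attributes: Schema1 ∩ Schema2 = {P1, P2, P6}.
Closure of {P1, P2, P6}: P2 → P4 applies, adding P4. So (P1, P2, P6)⁺ = {P1, P2, P4, P6}.
The closure contains neither all of Schema1 = {P1, P2, P3, P4, P6} nor all of Schema2 = {P1, P2, P5, P6}, so the common attributes are not a superkey of either fragment. The join is lossy.

No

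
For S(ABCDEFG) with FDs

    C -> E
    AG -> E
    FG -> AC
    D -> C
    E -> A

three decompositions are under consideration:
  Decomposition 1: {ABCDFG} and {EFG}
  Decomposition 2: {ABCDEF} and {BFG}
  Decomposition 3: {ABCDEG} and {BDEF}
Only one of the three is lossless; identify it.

Decomposition 1

Decomposition 1: common = {FG}, closure = {ACEFG} → lossless.
Decomposition 2: common = {BF}, closure = {BF} → lossy.
Decomposition 3: common = {BDE}, closure = {ABCDE} → lossy.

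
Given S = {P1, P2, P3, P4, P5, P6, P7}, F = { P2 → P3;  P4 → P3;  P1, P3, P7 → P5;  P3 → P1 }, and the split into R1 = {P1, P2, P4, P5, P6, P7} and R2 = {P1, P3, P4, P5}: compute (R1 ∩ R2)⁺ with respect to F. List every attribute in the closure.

R1 ∩ R2 = {P1, P4, P5}.
P4 → P3 applies, adding P3
Closure: {P1, P3, P4, P5}.

P1, P3, P4, P5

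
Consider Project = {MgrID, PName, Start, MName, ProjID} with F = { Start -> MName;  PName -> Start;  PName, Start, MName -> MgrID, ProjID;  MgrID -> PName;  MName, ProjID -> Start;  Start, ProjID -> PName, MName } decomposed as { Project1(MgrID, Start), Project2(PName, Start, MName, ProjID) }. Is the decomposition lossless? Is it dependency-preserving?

Lossless test: (Start)⁺ = {Start, MName}, which is a superkey of neither fragment — lossy.
Dependency preservation: the restricted closure of {PName, Start, MName} across the fragments never reaches {MgrID, ProjID}, so PName, Start, MName → MgrID, ProjID cannot be enforced without a join — not preserved.

lossy and not dependency-preserving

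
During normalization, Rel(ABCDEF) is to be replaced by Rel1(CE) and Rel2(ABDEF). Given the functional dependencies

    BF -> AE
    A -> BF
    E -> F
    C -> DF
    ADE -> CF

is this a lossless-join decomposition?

No

Common attributes: Rel1 ∩ Rel2 = {E}.
Closure of {E}: E → F applies, adding F. So (E)⁺ = {EF}.
The closure contains neither all of Rel1 = {CE} nor all of Rel2 = {ABDEF}, so the common attributes are not a superkey of either fragment. The join is lossy.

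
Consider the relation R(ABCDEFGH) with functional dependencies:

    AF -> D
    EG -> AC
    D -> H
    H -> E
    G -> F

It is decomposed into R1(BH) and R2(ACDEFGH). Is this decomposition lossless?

No

Common attributes: R1 ∩ R2 = {H}.
Closure of {H}: H → E applies, adding E. So (H)⁺ = {EH}.
The closure contains neither all of R1 = {BH} nor all of R2 = {ACDEFGH}, so the common attributes are not a superkey of either fragment. The join is lossy.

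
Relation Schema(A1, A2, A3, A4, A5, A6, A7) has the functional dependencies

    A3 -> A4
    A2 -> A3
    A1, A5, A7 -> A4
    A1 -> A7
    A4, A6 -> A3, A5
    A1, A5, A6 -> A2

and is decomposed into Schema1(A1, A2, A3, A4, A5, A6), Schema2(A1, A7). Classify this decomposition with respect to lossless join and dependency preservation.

Lossless test: (A1)⁺ = {A1, A7}, which contains all of one fragment — lossless.
Dependency preservation: A1, A5, A7 → A4 is not contained in any single fragment, but the restricted closure of its left-hand side across the fragments still reaches the right-hand side; the remaining FDs each lie inside some fragment. All dependencies are preserved.

lossless and dependency-preserving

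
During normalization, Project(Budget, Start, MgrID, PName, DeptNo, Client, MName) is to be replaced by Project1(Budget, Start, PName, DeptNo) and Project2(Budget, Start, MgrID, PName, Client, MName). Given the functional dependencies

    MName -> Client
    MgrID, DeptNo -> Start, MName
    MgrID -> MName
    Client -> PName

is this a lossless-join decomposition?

No

Common attributes: Project1 ∩ Project2 = {Budget, Start, PName}.
No dependency enlarges {Budget, Start, PName}, so (Budget, Start, PName)⁺ = {Budget, Start, PName}.
The closure contains neither all of Project1 = {Budget, Start, PName, DeptNo} nor all of Project2 = {Budget, Start, MgrID, PName, Client, MName}, so the common attributes are not a superkey of either fragment. The join is lossy.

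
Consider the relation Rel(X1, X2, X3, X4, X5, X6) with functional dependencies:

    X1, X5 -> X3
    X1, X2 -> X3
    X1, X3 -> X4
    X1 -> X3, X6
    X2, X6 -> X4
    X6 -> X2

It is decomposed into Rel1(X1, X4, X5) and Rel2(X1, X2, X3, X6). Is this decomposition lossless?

Yes

Common attributes: Rel1 ∩ Rel2 = {X1}.
Closure of {X1}: X1 → X3, X6 applies, adding X3, X6; X6 → X2 applies, adding X2; X1, X3 → X4 applies, adding X4. So (X1)⁺ = {X1, X2, X3, X4, X6}.
This closure contains every attribute of Rel2, so Rel1 ∩ Rel2 → Rel2. The join is lossless.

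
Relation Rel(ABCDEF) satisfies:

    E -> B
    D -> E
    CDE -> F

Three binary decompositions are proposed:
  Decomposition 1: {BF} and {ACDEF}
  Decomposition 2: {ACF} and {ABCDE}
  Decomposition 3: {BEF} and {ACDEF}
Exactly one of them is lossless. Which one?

Decomposition 3

Decomposition 1: common = {F}, closure = {F} → lossy.
Decomposition 2: common = {AC}, closure = {AC} → lossy.
Decomposition 3: common = {EF}, closure = {BEF} → lossless.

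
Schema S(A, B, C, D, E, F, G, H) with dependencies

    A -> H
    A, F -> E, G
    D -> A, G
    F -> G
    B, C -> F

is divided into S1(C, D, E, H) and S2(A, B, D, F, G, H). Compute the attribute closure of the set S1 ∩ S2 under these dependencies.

A, D, G, H

S1 ∩ S2 = {D, H}.
D → A, G applies, adding A, G
Closure: {A, D, G, H}.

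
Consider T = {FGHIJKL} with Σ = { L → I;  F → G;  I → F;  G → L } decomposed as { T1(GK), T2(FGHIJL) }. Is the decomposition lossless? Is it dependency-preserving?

Lossless test: (G)⁺ = {FGIL}, which is a superkey of neither fragment — lossy.
Dependency preservation: every FD's attributes lie within a single fragment, so each can be enforced locally — preserved.

lossy but dependency-preserving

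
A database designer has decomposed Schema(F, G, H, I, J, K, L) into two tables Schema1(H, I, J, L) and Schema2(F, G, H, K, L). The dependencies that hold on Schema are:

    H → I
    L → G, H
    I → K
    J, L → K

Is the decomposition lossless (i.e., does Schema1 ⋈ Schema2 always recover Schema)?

No

Common attributes: Schema1 ∩ Schema2 = {H, L}.
Closure of {H, L}: H → I applies, adding I; L → G, H applies, adding G; I → K applies, adding K. So (H, L)⁺ = {G, H, I, K, L}.
The closure contains neither all of Schema1 = {H, I, J, L} nor all of Schema2 = {F, G, H, K, L}, so the common attributes are not a superkey of either fragment. The join is lossy.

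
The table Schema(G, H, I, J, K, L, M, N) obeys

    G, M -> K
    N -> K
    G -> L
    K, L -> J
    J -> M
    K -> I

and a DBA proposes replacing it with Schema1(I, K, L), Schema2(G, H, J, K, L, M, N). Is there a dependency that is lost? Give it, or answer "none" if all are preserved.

G, M → K lies within Schema2.
N → K lies within Schema2.
G → L lies within Schema2.
K, L → J lies within Schema2.
J → M lies within Schema2.
K → I lies within Schema1.
Every dependency is enforceable on the fragments, so the decomposition is dependency-preserving.

none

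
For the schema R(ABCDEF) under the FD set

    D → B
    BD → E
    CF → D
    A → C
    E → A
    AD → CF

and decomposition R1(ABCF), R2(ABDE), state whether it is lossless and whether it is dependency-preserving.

Lossless test: (AB)⁺ = {ABC}, which is a superkey of neither fragment — lossy.
Dependency preservation: the restricted closure of {CF} across the fragments never reaches {D}, so CF → D cannot be enforced without a join — not preserved.

lossy and not dependency-preserving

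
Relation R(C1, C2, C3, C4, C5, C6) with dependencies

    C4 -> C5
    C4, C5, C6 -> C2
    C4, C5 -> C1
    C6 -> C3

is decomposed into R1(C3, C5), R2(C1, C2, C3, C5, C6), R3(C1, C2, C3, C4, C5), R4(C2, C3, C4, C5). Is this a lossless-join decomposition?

Chase test. Columns are C1, C2, C3, C4, C5, C6; row i has aⱼ where attribute j ∈ Ri, else bᵢⱼ.
Initial tableau (one row per fragment):
  row 1: b11 b12 a3 b14 a5 b16
  row 2: a1 a2 a3 b24 a5 a6
  row 3: a1 a2 a3 a4 a5 b36
  row 4: b41 a2 a3 a4 a5 b46
Rows 3 and 4 agree on C4, C5; apply C4, C5→C1 and equate their C1 entries.
No row becomes fully distinguished — the join is lossy.

No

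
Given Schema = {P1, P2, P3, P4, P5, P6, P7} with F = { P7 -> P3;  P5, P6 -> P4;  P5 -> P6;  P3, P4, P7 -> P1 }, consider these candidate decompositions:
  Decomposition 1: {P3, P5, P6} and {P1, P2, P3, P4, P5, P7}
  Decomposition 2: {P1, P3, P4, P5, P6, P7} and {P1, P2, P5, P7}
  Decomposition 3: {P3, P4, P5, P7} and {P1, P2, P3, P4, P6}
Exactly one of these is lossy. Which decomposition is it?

Decomposition 3

Decomposition 1: common = {P3, P5}, closure = {P3, P4, P5, P6} → lossless.
Decomposition 2: common = {P1, P5, P7}, closure = {P1, P3, P4, P5, P6, P7} → lossless.
Decomposition 3: common = {P3, P4}, closure = {P3, P4} → lossy.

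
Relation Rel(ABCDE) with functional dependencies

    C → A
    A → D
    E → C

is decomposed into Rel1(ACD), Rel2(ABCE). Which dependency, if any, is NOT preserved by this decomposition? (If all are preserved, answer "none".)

C → A lies within Rel1.
A → D lies within Rel1.
E → C lies within Rel2.
Every dependency is enforceable on the fragments, so the decomposition is dependency-preserving.

none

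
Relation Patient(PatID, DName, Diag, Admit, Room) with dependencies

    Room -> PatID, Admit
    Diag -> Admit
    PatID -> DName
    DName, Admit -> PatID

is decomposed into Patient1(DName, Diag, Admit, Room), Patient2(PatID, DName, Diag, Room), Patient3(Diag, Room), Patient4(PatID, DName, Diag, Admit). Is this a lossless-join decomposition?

Yes

Chase test. Columns are PatID, DName, Diag, Admit, Room; row i has aⱼ where attribute j ∈ Patienti, else bᵢⱼ.
Initial tableau (one row per fragment):
  row 1: b11 a2 a3 a4 a5
  row 2: a1 a2 a3 b24 a5
  row 3: b31 b32 a3 b34 a5
  row 4: a1 a2 a3 a4 b45
Rows 1 and 2 agree on Room; apply Room→PatID, Admit and equate their PatID, Admit entries.
Rows 1 and 3 agree on Room; apply Room→PatID, Admit and equate their PatID, Admit entries.
Rows 1 and 3 agree on PatID; apply PatID→DName and equate their DName entries.
Row 1 is now all distinguished symbols — the join is lossless.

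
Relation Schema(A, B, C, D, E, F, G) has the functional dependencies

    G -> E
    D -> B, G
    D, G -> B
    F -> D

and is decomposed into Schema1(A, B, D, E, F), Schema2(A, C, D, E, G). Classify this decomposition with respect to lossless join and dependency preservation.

Lossless test: (A, D, E)⁺ = {A, B, D, E, G}, which is a superkey of neither fragment — lossy.
Dependency preservation: D → B, G; D, G → B are not contained in any single fragment, but the restricted closure of each left-hand side across the fragments still reaches the right-hand side; the remaining FDs each lie inside some fragment. All dependencies are preserved.

lossy but dependency-preserving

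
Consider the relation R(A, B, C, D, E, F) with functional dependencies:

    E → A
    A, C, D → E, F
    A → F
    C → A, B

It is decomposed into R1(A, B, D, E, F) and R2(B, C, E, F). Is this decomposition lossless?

No

Common attributes: R1 ∩ R2 = {B, E, F}.
Closure of {B, E, F}: E → A applies, adding A. So (B, E, F)⁺ = {A, B, E, F}.
The closure contains neither all of R1 = {A, B, D, E, F} nor all of R2 = {B, C, E, F}, so the common attributes are not a superkey of either fragment. The join is lossy.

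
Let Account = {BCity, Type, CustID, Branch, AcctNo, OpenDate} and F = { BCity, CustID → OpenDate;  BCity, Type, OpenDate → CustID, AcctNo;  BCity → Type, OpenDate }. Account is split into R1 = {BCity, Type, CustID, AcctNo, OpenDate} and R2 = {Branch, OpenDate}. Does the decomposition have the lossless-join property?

Common attributes: R1 ∩ R2 = {OpenDate}.
No dependency enlarges {OpenDate}, so (OpenDate)⁺ = {OpenDate}.
The closure contains neither all of R1 = {BCity, Type, CustID, AcctNo, OpenDate} nor all of R2 = {Branch, OpenDate}, so the common attributes are not a superkey of either fragment. The join is lossy.

No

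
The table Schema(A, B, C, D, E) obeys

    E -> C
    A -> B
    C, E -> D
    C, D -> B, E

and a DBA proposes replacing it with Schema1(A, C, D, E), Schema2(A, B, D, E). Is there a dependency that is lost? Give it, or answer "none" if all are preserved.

none

E → C lies within Schema1.
A → B lies within Schema2.
C, E → D lies within Schema1.
C, D → B, E: restricted closure across fragments reaches B, E.
Every dependency is enforceable on the fragments, so the decomposition is dependency-preserving.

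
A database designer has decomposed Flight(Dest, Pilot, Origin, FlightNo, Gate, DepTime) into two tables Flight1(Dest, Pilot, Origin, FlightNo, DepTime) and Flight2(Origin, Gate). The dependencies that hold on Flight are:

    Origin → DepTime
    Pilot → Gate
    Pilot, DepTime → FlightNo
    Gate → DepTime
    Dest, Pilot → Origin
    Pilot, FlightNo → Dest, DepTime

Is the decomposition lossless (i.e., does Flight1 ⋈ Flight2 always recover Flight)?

No

Common attributes: Flight1 ∩ Flight2 = {Origin}.
Closure of {Origin}: Origin → DepTime applies, adding DepTime. So (Origin)⁺ = {Origin, DepTime}.
The closure contains neither all of Flight1 = {Dest, Pilot, Origin, FlightNo, DepTime} nor all of Flight2 = {Origin, Gate}, so the common attributes are not a superkey of either fragment. The join is lossy.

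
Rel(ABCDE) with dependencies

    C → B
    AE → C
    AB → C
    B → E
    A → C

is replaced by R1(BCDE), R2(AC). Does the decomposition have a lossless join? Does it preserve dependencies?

lossy but dependency-preserving

Lossless test: (C)⁺ = {BCE}, which is a superkey of neither fragment — lossy.
Dependency preservation: AE → C; AB → C are not contained in any single fragment, but the restricted closure of each left-hand side across the fragments still reaches the right-hand side; the remaining FDs each lie inside some fragment. All dependencies are preserved.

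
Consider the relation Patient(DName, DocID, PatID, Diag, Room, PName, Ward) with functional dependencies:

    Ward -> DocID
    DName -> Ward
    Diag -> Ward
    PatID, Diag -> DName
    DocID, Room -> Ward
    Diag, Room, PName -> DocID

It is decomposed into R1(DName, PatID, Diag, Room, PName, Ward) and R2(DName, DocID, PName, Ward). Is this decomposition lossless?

Yes

Common attributes: R1 ∩ R2 = {DName, PName, Ward}.
Closure of {DName, PName, Ward}: Ward → DocID applies, adding DocID. So (DName, PName, Ward)⁺ = {DName, DocID, PName, Ward}.
This closure contains every attribute of R2, so R1 ∩ R2 → R2. The join is lossless.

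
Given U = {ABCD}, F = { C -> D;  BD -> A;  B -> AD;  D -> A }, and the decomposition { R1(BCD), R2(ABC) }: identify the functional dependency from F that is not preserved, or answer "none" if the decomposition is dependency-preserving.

Check D → A: no single fragment contains all of {AD}, and the restricted closure of {D} across the fragments never reaches {A}.
C → D is preserved.
BD → A is preserved.
B → AD is preserved.

D -> A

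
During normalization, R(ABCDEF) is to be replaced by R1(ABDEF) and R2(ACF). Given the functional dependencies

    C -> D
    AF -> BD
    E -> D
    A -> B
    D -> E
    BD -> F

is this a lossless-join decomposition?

Yes

Common attributes: R1 ∩ R2 = {AF}.
Closure of {AF}: AF → BD applies, adding BD; D → E applies, adding E. So (AF)⁺ = {ABDEF}.
This closure contains every attribute of R1, so R1 ∩ R2 → R1. The join is lossless.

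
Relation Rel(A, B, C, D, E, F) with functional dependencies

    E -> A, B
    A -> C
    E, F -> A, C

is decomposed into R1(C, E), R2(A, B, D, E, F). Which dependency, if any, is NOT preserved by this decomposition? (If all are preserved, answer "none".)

Check A → C: no single fragment contains all of {A, C}, and the restricted closure of {A} across the fragments never reaches {C}.
E → A, B is preserved.
E, F → A, C is preserved.

A -> C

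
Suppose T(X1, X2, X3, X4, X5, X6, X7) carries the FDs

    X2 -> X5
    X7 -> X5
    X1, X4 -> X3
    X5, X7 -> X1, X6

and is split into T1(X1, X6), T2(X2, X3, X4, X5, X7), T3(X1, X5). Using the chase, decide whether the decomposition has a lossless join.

No

Chase test. Columns are X1, X2, X3, X4, X5, X6, X7; row i has aⱼ where attribute j ∈ Ti, else bᵢⱼ.
Initial tableau (one row per fragment):
  row 1: a1 b12 b13 b14 b15 a6 b17
  row 2: b21 a2 a3 a4 a5 b26 a7
  row 3: a1 b32 b33 b34 a5 b36 b37
No row becomes fully distinguished — the join is lossy.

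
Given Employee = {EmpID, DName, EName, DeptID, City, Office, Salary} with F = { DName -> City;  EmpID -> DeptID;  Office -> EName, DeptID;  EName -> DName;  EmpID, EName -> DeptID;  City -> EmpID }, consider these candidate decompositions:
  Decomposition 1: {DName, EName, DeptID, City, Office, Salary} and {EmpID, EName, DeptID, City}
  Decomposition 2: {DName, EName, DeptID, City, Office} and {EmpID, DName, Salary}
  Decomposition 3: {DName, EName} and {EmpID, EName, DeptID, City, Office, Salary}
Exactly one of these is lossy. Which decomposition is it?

Decomposition 2

Decomposition 1: common = {EName, DeptID, City}, closure = {EmpID, DName, EName, DeptID, City} → lossless.
Decomposition 2: common = {DName}, closure = {EmpID, DName, DeptID, City} → lossy.
Decomposition 3: common = {EName}, closure = {EmpID, DName, EName, DeptID, City} → lossless.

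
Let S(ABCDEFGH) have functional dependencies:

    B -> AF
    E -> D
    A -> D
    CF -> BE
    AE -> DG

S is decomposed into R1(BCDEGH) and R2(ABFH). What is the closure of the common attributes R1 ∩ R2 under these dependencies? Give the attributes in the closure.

R1 ∩ R2 = {BH}.
B → AF applies, adding AF
A → D applies, adding D
Closure: {ABDFH}.

ABDFH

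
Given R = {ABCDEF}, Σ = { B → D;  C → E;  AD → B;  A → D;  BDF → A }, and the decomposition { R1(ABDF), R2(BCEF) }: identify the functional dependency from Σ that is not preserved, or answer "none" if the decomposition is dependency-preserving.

none

B → D lies within R1.
C → E lies within R2.
AD → B lies within R1.
A → D lies within R1.
BDF → A lies within R1.
Every dependency is enforceable on the fragments, so the decomposition is dependency-preserving.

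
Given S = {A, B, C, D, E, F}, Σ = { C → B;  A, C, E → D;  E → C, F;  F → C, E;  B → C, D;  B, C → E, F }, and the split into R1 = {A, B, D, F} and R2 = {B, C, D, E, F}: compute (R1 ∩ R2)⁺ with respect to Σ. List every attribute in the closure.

R1 ∩ R2 = {B, D, F}.
F → C, E applies, adding C, E
Closure: {B, C, D, E, F}.

B, C, D, E, F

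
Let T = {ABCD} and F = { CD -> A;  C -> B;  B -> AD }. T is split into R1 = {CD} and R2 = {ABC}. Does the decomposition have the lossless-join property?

Yes

Common attributes: R1 ∩ R2 = {C}.
Closure of {C}: C → B applies, adding B; B → AD applies, adding AD. So (C)⁺ = {ABCD}.
This closure contains every attribute of R1, so R1 ∩ R2 → R1. The join is lossless.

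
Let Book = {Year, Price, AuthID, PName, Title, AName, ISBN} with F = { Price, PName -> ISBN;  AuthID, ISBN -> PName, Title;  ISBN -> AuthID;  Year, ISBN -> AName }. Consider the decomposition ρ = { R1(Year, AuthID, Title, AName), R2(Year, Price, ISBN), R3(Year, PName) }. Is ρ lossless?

No

Chase test. Columns are Year, Price, AuthID, PName, Title, AName, ISBN; row i has aⱼ where attribute j ∈ Ri, else bᵢⱼ.
Initial tableau (one row per fragment):
  row 1: a1 b12 a3 b14 a5 a6 b17
  row 2: a1 a2 b23 b24 b25 b26 a7
  row 3: a1 b32 b33 a4 b35 b36 b37
No row becomes fully distinguished — the join is lossy.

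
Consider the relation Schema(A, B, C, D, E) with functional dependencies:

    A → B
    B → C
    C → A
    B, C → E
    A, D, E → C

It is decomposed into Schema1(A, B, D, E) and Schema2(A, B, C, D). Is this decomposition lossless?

Yes

Common attributes: Schema1 ∩ Schema2 = {A, B, D}.
Closure of {A, B, D}: B → C applies, adding C; B, C → E applies, adding E. So (A, B, D)⁺ = {A, B, C, D, E}.
This closure contains every attribute of Schema1, so Schema1 ∩ Schema2 → Schema1. The join is lossless.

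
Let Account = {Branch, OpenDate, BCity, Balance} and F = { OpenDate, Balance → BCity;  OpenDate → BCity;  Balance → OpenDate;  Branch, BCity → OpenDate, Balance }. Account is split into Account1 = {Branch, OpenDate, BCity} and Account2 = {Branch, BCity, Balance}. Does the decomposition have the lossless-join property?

Yes

Common attributes: Account1 ∩ Account2 = {Branch, BCity}.
Closure of {Branch, BCity}: Branch, BCity → OpenDate, Balance applies, adding OpenDate, Balance. So (Branch, BCity)⁺ = {Branch, OpenDate, BCity, Balance}.
This closure contains every attribute of Account1, so Account1 ∩ Account2 → Account1. The join is lossless.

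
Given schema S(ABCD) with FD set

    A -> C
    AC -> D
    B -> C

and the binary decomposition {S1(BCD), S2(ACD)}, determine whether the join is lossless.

Common attributes: S1 ∩ S2 = {CD}.
No dependency enlarges {CD}, so (CD)⁺ = {CD}.
The closure contains neither all of S1 = {BCD} nor all of S2 = {ACD}, so the common attributes are not a superkey of either fragment. The join is lossy.

No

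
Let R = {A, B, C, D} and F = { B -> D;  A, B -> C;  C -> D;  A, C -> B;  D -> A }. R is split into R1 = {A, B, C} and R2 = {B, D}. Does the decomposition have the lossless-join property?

Yes

Common attributes: R1 ∩ R2 = {B}.
Closure of {B}: B → D applies, adding D; D → A applies, adding A; A, B → C applies, adding C. So (B)⁺ = {A, B, C, D}.
This closure contains every attribute of R1, so R1 ∩ R2 → R1. The join is lossless.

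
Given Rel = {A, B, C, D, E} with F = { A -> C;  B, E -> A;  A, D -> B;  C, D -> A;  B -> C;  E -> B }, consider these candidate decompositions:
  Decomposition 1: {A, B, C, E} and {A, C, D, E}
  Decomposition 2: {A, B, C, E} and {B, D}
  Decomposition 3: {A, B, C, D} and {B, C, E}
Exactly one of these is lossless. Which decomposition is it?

Decomposition 1: common = {A, C, E}, closure = {A, B, C, E} → lossless.
Decomposition 2: common = {B}, closure = {B, C} → lossy.
Decomposition 3: common = {B, C}, closure = {B, C} → lossy.

Decomposition 1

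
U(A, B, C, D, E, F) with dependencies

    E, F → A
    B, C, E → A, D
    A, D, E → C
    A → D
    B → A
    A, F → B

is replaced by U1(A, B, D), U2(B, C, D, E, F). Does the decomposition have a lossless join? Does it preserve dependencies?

lossless but not dependency-preserving

Lossless test: (B, D)⁺ = {A, B, D}, which contains all of one fragment — lossless.
Dependency preservation: the restricted closure of {A, D, E} across the fragments never reaches {C}, so A, D, E → C cannot be enforced without a join — not preserved.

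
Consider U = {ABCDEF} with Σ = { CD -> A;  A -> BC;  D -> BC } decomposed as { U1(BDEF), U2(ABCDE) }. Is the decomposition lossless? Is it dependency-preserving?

Lossless test: (BDE)⁺ = {ABCDE}, which contains all of one fragment — lossless.
Dependency preservation: every FD's attributes lie within a single fragment, so each can be enforced locally — preserved.

lossless and dependency-preserving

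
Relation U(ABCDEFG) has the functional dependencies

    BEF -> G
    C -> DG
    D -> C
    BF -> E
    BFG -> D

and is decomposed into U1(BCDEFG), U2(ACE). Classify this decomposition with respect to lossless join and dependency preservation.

Lossless test: (CE)⁺ = {CDEG}, which is a superkey of neither fragment — lossy.
Dependency preservation: every FD's attributes lie within a single fragment, so each can be enforced locally — preserved.

lossy but dependency-preserving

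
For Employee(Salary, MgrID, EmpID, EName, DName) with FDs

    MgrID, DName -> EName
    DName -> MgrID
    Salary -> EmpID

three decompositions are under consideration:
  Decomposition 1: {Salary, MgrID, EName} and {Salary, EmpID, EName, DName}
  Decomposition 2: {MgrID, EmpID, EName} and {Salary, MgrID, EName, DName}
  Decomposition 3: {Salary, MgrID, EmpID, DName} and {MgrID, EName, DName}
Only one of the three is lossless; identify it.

Decomposition 1: common = {Salary, EName}, closure = {Salary, EmpID, EName} → lossy.
Decomposition 2: common = {MgrID, EName}, closure = {MgrID, EName} → lossy.
Decomposition 3: common = {MgrID, DName}, closure = {MgrID, EName, DName} → lossless.

Decomposition 3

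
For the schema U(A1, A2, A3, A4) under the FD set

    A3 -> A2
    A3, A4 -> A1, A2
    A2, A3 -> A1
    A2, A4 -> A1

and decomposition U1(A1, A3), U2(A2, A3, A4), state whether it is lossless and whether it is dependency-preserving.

lossless but not dependency-preserving

Lossless test: (A3)⁺ = {A1, A2, A3}, which contains all of one fragment — lossless.
Dependency preservation: the restricted closure of {A2, A4} across the fragments never reaches {A1}, so A2, A4 → A1 cannot be enforced without a join — not preserved.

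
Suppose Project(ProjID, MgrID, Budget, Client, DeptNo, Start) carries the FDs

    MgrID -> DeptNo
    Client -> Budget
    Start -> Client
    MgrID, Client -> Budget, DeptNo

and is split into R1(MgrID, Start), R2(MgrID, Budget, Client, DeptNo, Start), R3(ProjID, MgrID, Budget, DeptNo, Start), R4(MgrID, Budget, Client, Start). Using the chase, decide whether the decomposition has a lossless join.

Yes

Chase test. Columns are ProjID, MgrID, Budget, Client, DeptNo, Start; row i has aⱼ where attribute j ∈ Ri, else bᵢⱼ.
Initial tableau (one row per fragment):
  row 1: b11 a2 b13 b14 b15 a6
  row 2: b21 a2 a3 a4 a5 a6
  row 3: a1 a2 a3 b34 a5 a6
  row 4: b41 a2 a3 a4 b45 a6
Rows 1 and 2 agree on MgrID; apply MgrID→DeptNo and equate their DeptNo entries.
Rows 1 and 4 agree on MgrID; apply MgrID→DeptNo and equate their DeptNo entries.
Rows 1 and 2 agree on Start; apply Start→Client and equate their Client entries.
Rows 1 and 3 agree on Start; apply Start→Client and equate their Client entries.
Rows 1 and 2 agree on MgrID, Client; apply MgrID, Client→Budget, DeptNo and equate their Budget, DeptNo entries.
Row 3 is now all distinguished symbols — the join is lossless.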